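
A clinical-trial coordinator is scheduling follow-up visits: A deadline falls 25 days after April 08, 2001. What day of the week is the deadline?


Start: 2001-04-08 (Sunday)
Step 1 - find target date: add 25 days
  2001-04-08 + 25 days = 2001-05-03
Step 2 - day of week:
  25 mod 7 = 4
  Sunday + 4 days -> Thursday
Result: Thursday (2001-05-03)

Thursday


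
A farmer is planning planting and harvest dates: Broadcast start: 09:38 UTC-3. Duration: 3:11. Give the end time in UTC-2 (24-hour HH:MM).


Start: 09:38 in UTC-3
Step 1 - add duration:
  minutes: 38 + 11 = 49
  hours: 9 + 3 + 0 = 12
  end in UTC-3: 12:49
Step 2 - convert UTC-3 -> UTC-2:
  offset difference: -2 - (-3) = 1 hours
  12 + (1) = 13 -> mod 24 = 13
Result: 13:49 in UTC-2

13:49


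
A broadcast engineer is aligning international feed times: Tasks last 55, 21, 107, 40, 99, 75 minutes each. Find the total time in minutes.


Durations: 55, 21, 107, 40, 99, 75
Running sum: 55
+ 21 = 76
+ 107 = 183
+ 40 = 223
+ 99 = 322
+ 75 = 397
Total duration: 397 minutes
That is 6 hours and 37 minutes

397


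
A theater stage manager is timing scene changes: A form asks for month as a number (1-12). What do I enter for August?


Calendar month order:
7. July
8. August <--
9. September
August is month number 8

8


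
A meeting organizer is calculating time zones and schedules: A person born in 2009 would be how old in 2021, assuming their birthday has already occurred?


Birth year: 2009
Current year: 2021
Age = current year - birth year
Age = 2021 - 2009 = 12

12


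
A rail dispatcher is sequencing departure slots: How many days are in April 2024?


Month: April
Year: 2024
April is a 30-day month
Total: 30 days

30


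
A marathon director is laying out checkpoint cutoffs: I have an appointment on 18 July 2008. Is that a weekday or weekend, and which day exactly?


Date: 2008-07-18
January 1, 2008 is a Tuesday
Day of year: 200
Offset from Jan 1: 199 days
199 mod 7 = 3
Result: Friday

Friday


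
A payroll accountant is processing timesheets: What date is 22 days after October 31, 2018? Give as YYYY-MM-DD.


Start: 2018-10-31
Adding 22 days
Days remaining in October: 0
After October: 22 days still to add
November 2018 has 30 days, need 22
Result: 2018-11-22

2018-11-22


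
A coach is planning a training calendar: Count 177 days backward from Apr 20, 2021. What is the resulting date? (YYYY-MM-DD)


Start: 2021-04-20
Subtracting 177 days
Days already passed in April: 20
After going back through April: 157 more days to subtract
March 2021: 31 days, 126 remaining
February 2021: 28 days, 98 remaining
January 2021: 31 days, 67 remaining
December 2020: 31 days, 36 remaining
Result: 2020-10-25

2020-10-25


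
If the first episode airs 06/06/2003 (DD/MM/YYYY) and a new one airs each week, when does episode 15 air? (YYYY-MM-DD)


First occurrence: 2003-06-06 (occurrence 1)
Each occurrence is 7 days after the previous.
Occurrence 15 is 14 weeks after the first.
14 weeks = 98 days
2003-06-06 + 98 days = 2003-09-12

2003-09-12


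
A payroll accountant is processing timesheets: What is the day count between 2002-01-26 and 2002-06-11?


Start date: 2002-01-26
End date: 2002-06-11
Jan 2002: +6 days
Feb 2002: +28 days
Mar 2002: +31 days
... (3 more months)
Total: 136 days

136


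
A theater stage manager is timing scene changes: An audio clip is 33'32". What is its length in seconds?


Minutes: 33
Seconds: 32
Convert minutes to seconds: 33 x 60 = 1980
Add remaining seconds: 1980 + 32 = 2012

2012


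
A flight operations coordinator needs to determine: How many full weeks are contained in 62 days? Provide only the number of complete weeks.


Total days: 62
Days per week: 7
Division: 62 / 7 = 8 remainder 6
Complete weeks: 8
Remaining days: 6

8


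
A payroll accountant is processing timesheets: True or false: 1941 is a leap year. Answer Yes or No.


Year: 1941
Divisible by 4? 1941 / 4 = 485.25 -> No
Not divisible by 4, so NOT a leap year

No


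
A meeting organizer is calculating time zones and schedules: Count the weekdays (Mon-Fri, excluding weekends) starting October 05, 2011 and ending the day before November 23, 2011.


Start: 2011-10-05 (Wednesday)
End (exclusive): 2011-11-23 (Wednesday)
Total calendar days: 49
Full weeks: 49 // 7 = 7 -> 35 weekdays
Remaining 0 days starting on Wednesday:
Total business days: 35 + 0 = 35

35


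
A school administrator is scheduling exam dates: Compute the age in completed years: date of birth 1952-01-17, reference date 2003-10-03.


Birth: 1952-01-17
Reference: 2003-10-03
Year difference: 2003 - 1952 = 51
Has birthday (01-17) occurred by 10-03? Yes
Age in full years: 51

51


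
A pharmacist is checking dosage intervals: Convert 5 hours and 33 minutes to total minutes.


Hours: 5
Minutes: 33
Convert hours to minutes: 5 x 60 = 300
Add remaining minutes: 300 + 33 = 333

333


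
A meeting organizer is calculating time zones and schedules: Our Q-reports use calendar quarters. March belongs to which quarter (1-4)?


Month: March (month 3)
Q1: January-March (months 1-3)
Q2: April-June (months 4-6)
Q3: July-September (months 7-9)
Q4: October-December (months 10-12)
Month 3 falls in Q1

1


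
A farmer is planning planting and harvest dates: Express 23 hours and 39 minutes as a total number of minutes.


Hours: 23
Extra minutes: 39
Minutes per hour: 60
Hours to minutes: 23 x 60 = 1380
Total: 1380 + 39 = 1419

1419


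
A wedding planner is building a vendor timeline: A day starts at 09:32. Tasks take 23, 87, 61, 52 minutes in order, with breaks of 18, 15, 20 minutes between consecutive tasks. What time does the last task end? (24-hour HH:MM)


Start: 09:32 = 572 min from midnight
  after task 1 (23 min): 09:55
  after break (18 min): 10:13
  after task 2 (87 min): 11:40
  after break (15 min): 11:55
  after task 3 (61 min): 12:56
  after break (20 min): 13:16
  after task 4 (52 min): 14:08
Total elapsed: 276 minutes
End time: 14:08

14:08


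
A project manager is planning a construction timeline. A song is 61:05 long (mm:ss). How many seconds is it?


Minutes: 61
Extra seconds: 5
Seconds per minute: 60
Minutes to seconds: 61 x 60 = 3660
Total: 3660 + 5 = 3665

3665


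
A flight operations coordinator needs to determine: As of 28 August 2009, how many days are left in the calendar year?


Start: August 28, 2009
End: December 31, 2009
Days left in August: 3
September: 30
October: 31
November: 30
December: 31
Sum of remaining months: 122
Total: 3 + 122 = 125

125


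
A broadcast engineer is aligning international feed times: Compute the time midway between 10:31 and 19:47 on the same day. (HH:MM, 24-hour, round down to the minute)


Start time: 10:31 = 631 minutes from midnight
End time: 19:47 = 1187 minutes from midnight
Sum: 631 + 1187 = 1818
Midpoint: 1818 / 2 = 909 minutes
Convert: 909 / 60 = 15 hours, 9 minutes
Result: 15:09

15:09


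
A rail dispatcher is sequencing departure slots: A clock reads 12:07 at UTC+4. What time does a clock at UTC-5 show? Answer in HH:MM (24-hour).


Local time: 12:07 at UTC+4 (offset 4h)
Target zone: UTC-5 (offset -5h)
Difference: -5 - (4) = -9 hours
Calculation: 12 + (-9) = 3
Result: 03:07

03:07


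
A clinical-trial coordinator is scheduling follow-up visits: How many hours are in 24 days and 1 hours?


Days: 24
Extra hours: 1
Hours per day: 24
Days to hours: 24 x 24 = 576
Total: 576 + 1 = 577

577


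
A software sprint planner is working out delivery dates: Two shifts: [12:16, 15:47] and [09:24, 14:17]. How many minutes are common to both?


Interval A: [736, 947] minutes from midnight
Interval B: [564, 857] minutes from midnight
Overlap start = max(736, 564) = 736
Overlap end = min(947, 857) = 857
Overlap = 857 - 736 = 121 minutes

121


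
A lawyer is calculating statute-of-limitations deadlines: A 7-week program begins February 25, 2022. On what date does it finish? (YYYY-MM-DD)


Start: 2022-02-25
Weeks to add: 7
Convert to days: 7 x 7 = 49 days
Add 49 days to 2022-02-25
Result: 2022-04-15

2022-04-15


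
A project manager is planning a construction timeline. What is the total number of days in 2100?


Year: 2100
Check leap year rules:
Divisible by 4? Yes
Divisible by 100? Yes
Divisible by 400? No
2100 is not a leap year
Days: 365

365


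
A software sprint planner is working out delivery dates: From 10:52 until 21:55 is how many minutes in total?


Start time: 10:52 = 652 minutes from midnight
End time: 21:55 = 1315 minutes from midnight
Difference: 1315 - 652 = 663 minutes
That is 11 hours and 3 minutes

663


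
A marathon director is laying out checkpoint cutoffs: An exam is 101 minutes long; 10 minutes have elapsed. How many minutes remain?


Total budget: 101 minutes
Time used: 10 minutes
Remaining: 101 - 10 = 91 minutes
Percent used: 9.9%
Percent remaining: 90.1%

91


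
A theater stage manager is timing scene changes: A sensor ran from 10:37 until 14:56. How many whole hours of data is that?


Start: 10:37
End: 14:56
Hour difference: 14 - 10 = 4 hours
Minute difference: 56 - 37 = 19 minutes
Total minutes: 259
Complete hours: 259 / 60 = 4 (remainder 19)

4


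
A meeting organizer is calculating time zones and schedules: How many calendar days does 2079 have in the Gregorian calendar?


Year: 2079
Check leap year rules:
Divisible by 4? No
2079 is not a leap year
Days: 365

365


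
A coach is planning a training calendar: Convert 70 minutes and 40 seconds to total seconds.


Minutes: 70
Extra seconds: 40
Seconds per minute: 60
Minutes to seconds: 70 x 60 = 4200
Total: 4200 + 40 = 4240

4240


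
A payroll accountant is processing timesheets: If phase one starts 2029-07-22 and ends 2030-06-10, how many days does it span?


Start date: 2029-07-22
End date: 2030-06-10
Jul 2029: +10 days
Aug 2029: +31 days
Sep 2029: +30 days
... (9 more months)
Total: 323 days

323


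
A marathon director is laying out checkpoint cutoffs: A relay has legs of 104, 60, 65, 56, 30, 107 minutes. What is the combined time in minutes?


Durations: 104, 60, 65, 56, 30, 107
Running sum: 104
+ 60 = 164
+ 65 = 229
+ 56 = 285
+ 30 = 315
+ 107 = 422
Total duration: 422 minutes
That is 7 hours and 2 minutes

422


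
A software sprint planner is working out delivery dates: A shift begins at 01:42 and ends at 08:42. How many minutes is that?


Start time: 01:42 = 102 minutes from midnight
End time: 08:42 = 522 minutes from midnight
Difference: 522 - 102 = 420 minutes
That is 7 hours and 0 minutes

420


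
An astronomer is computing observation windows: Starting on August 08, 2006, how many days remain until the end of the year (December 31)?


Start: August 08, 2006
End: December 31, 2006
Days left in August: 23
September: 30
October: 31
November: 30
December: 31
Sum of remaining months: 122
Total: 23 + 122 = 145

145


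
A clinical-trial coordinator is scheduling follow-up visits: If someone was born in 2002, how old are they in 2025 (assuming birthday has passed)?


Birth year: 2002
Current year: 2025
Age = current year - birth year
Age = 2025 - 2002 = 23

23


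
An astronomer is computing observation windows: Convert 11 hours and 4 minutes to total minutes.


Hours: 11
Minutes: 4
Convert hours to minutes: 11 x 60 = 660
Add remaining minutes: 660 + 4 = 664

664


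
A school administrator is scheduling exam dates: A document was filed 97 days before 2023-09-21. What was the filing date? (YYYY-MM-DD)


Start: 2023-09-21
Subtracting 97 days
Days already passed in September: 21
After going back through September: 76 more days to subtract
August 2023: 31 days, 45 remaining
July 2023: 31 days, 14 remaining
June 2023 has 30 days, need 14
Result: 2023-06-16

2023-06-16


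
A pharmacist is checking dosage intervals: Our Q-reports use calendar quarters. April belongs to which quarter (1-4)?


Month: April (month 4)
Q1: January-March (months 1-3)
Q2: April-June (months 4-6)
Q3: July-September (months 7-9)
Q4: October-December (months 10-12)
Month 4 falls in Q2

2


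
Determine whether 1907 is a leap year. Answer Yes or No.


Year: 1907
Divisible by 4? 1907 / 4 = 476.75 -> No
Not divisible by 4, so NOT a leap year

No


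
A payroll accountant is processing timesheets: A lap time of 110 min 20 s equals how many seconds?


Minutes: 110
Seconds: 20
Convert minutes to seconds: 110 x 60 = 6600
Add remaining seconds: 6600 + 20 = 6620

6620


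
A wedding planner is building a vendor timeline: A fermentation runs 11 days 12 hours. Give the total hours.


Days: 11
Extra hours: 12
Hours per day: 24
Days to hours: 11 x 24 = 264
Total: 264 + 12 = 276

276


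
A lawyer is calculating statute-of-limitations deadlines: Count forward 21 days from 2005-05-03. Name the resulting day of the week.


Start: 2005-05-03 (Tuesday)
Step 1 - find target date: add 21 days
  2005-05-03 + 21 days = 2005-05-24
Step 2 - day of week:
  21 mod 7 = 0
  Tuesday + 0 days -> Tuesday
Result: Tuesday (2005-05-24)

Tuesday


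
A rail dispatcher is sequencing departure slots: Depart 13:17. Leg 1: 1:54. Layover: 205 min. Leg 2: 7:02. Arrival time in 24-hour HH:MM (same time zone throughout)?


Depart: 13:17
Leg 1: +114 min -> 15:11
Layover: +205 min -> 18:36
Leg 2: +422 min -> 01:38
Total travel: 741 minutes = 12h 21m
Arrival: 01:38

01:38


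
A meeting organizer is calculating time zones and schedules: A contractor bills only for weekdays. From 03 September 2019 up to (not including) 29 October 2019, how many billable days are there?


Start: 2019-09-03 (Tuesday)
End (exclusive): 2019-10-29 (Tuesday)
Total calendar days: 56
Full weeks: 56 // 7 = 8 -> 40 weekdays
Remaining 0 days starting on Tuesday:
Total business days: 40 + 0 = 40

40


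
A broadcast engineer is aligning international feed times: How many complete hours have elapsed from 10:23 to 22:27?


Start: 10:23
End: 22:27
Hour difference: 22 - 10 = 12 hours
Minute difference: 27 - 23 = 4 minutes
Total minutes: 724
Complete hours: 724 / 60 = 12 (remainder 4)

12


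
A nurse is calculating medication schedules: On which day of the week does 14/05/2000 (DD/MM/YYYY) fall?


Date: 2000-05-14
January 1, 2000 is a Saturday
Day of year: 135
Offset from Jan 1: 134 days
134 mod 7 = 1
Result: Sunday

Sunday


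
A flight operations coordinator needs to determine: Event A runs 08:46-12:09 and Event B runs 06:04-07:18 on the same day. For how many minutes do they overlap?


Interval A: [526, 729] minutes from midnight
Interval B: [364, 438] minutes from midnight
Overlap start = max(526, 364) = 526
Overlap end = min(729, 438) = 438
End <= start, so the intervals do not overlap: 0 minutes

0


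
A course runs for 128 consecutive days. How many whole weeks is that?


Total days: 128
Days per week: 7
Division: 128 / 7 = 18 remainder 2
Complete weeks: 18
Remaining days: 2

18


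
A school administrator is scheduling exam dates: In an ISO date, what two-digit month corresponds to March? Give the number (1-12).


Calendar month order:
2. February
3. March <--
4. April
March is month number 3

3


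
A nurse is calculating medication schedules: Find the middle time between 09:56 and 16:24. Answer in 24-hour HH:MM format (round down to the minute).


Start time: 09:56 = 596 minutes from midnight
End time: 16:24 = 984 minutes from midnight
Sum: 596 + 984 = 1580
Midpoint: 1580 / 2 = 790 minutes
Convert: 790 / 60 = 13 hours, 10 minutes
Result: 13:10

13:10


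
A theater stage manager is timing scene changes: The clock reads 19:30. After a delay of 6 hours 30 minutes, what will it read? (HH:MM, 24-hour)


Start time: 19:30
Adding: 6 hours 30 minutes
Minutes: 30 + 30 = 60
Minute overflow: 60 >= 60, so carry 1 hour, minutes = 0
Hours: 19 + 6 + 1 = 26
Hour wraparound: 26 mod 24 = 2
Result: 02:00

02:00


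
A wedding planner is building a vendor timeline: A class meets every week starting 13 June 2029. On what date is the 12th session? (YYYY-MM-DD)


First occurrence: 2029-06-13 (occurrence 1)
Each occurrence is 7 days after the previous.
Occurrence 12 is 11 weeks after the first.
11 weeks = 77 days
2029-06-13 + 77 days = 2029-08-29

2029-08-29


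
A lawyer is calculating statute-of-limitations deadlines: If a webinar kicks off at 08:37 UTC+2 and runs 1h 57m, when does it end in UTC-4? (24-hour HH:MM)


Start: 08:37 in UTC+2
Step 1 - add duration:
  minutes: 37 + 57 = 94 (carry 1h)
  hours: 8 + 1 + 1 = 10
  end in UTC+2: 10:34
Step 2 - convert UTC+2 -> UTC-4:
  offset difference: -4 - (2) = -6 hours
  10 + (-6) = 4 -> mod 24 = 4
Result: 04:34 in UTC-4

04:34


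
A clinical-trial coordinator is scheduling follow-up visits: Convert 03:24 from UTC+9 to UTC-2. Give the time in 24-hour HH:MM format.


Local time: 03:24 at UTC+9 (offset 9h)
Target zone: UTC-2 (offset -2h)
Difference: -2 - (9) = -11 hours
Calculation: 3 + (-11) = -8
Wraparound: (-8) mod 24 = 16
Result: 16:24

16:24


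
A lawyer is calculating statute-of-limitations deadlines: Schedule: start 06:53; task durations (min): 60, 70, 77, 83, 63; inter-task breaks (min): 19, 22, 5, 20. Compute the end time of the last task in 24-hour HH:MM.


Start: 06:53 = 413 min from midnight
  after task 1 (60 min): 07:53
  after break (19 min): 08:12
  after task 2 (70 min): 09:22
  after break (22 min): 09:44
  after task 3 (77 min): 11:01
  after break (5 min): 11:06
  after task 4 (83 min): 12:29
  after break (20 min): 12:49
  after task 5 (63 min): 13:52
Total elapsed: 419 minutes
End time: 13:52

13:52


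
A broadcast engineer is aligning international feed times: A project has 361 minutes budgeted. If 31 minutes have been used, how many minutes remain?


Total budget: 361 minutes
Time used: 31 minutes
Remaining: 361 - 31 = 330 minutes
Percent used: 8.6%
Percent remaining: 91.4%

330


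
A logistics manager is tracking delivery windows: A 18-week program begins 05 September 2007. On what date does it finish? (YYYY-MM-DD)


Start: 2007-09-05
Weeks to add: 18
Convert to days: 18 x 7 = 126 days
Add 126 days to 2007-09-05
Result: 2008-01-09

2008-01-09


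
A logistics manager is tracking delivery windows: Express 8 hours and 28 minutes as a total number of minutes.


Hours: 8
Extra minutes: 28
Minutes per hour: 60
Hours to minutes: 8 x 60 = 480
Total: 480 + 28 = 508

508


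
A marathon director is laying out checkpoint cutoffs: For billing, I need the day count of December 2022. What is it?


Month: December
Year: 2022
December is a 31-day month
Total: 31 days

31


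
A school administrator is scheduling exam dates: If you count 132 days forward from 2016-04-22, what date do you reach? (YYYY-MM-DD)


Start: 2016-04-22
Adding 132 days
Days remaining in April: 8
After April: 124 days still to add
May 2016: 31 days, 93 remaining
June 2016: 30 days, 63 remaining
July 2016: 31 days, 32 remaining
August 2016: 31 days, 1 remaining
Result: 2016-09-01

2016-09-01


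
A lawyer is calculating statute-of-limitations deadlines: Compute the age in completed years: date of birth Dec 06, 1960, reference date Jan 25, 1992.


Birth: 1960-12-06
Reference: 1992-01-25
Year difference: 1992 - 1960 = 32
Has birthday (12-06) occurred by 01-25? No
Birthday not yet reached this year -> subtract 1
Age in full years: 31

31


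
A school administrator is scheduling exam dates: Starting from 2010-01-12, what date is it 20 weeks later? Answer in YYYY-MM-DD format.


Start: 2010-01-12
Weeks to add: 20
Convert to days: 20 x 7 = 140 days
Add 140 days to 2010-01-12
Result: 2010-06-01

2010-06-01


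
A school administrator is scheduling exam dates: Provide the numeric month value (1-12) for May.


Calendar month order:
4. April
5. May <--
6. June
May is month number 5

5


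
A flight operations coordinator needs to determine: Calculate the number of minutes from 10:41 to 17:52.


Start time: 10:41 = 641 minutes from midnight
End time: 17:52 = 1072 minutes from midnight
Difference: 1072 - 641 = 431 minutes
That is 7 hours and 11 minutes

431


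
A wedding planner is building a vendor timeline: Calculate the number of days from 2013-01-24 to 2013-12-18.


Start date: 2013-01-24
End date: 2013-12-18
Jan 2013: +8 days
Feb 2013: +28 days
Mar 2013: +31 days
... (9 more months)
Total: 328 days

328


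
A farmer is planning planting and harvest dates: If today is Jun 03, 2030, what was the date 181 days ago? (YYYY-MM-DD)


Start: 2030-06-03
Subtracting 181 days
Days already passed in June: 3
After going back through June: 178 more days to subtract
May 2030: 31 days, 147 remaining
April 2030: 30 days, 117 remaining
March 2030: 31 days, 86 remaining
February 2030: 28 days, 58 remaining
Result: 2029-12-04

2029-12-04


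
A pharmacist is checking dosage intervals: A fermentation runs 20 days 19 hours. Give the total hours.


Days: 20
Extra hours: 19
Hours per day: 24
Days to hours: 20 x 24 = 480
Total: 480 + 19 = 499

499


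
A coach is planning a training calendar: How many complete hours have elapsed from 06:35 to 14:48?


Start: 06:35
End: 14:48
Hour difference: 14 - 6 = 8 hours
Minute difference: 48 - 35 = 13 minutes
Total minutes: 493
Complete hours: 493 / 60 = 8 (remainder 13)

8


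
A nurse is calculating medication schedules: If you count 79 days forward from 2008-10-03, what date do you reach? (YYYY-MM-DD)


Start: 2008-10-03
Adding 79 days
Days remaining in October: 28
After October: 51 days still to add
November 2008: 30 days, 21 remaining
December 2008 has 31 days, need 21
Result: 2008-12-21

2008-12-21


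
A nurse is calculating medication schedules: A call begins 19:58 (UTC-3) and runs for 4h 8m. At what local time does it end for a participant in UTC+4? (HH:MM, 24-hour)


Start: 19:58 in UTC-3
Step 1 - add duration:
  minutes: 58 + 8 = 66 (carry 1h)
  hours: 19 + 4 + 1 = 24
  end in UTC-3: 00:06
Step 2 - convert UTC-3 -> UTC+4:
  offset difference: 4 - (-3) = 7 hours
  0 + (7) = 7 -> mod 24 = 7
Result: 07:06 in UTC+4

07:06


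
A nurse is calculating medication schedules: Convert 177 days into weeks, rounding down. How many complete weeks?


Total days: 177
Days per week: 7
Division: 177 / 7 = 25 remainder 2
Complete weeks: 25
Remaining days: 2

25


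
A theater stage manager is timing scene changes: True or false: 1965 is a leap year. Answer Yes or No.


Year: 1965
Divisible by 4? 1965 / 4 = 491.25 -> No
Not divisible by 4, so NOT a leap year

No


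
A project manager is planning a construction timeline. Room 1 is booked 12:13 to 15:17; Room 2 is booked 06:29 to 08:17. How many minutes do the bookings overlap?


Interval A: [733, 917] minutes from midnight
Interval B: [389, 497] minutes from midnight
Overlap start = max(733, 389) = 733
Overlap end = min(917, 497) = 497
End <= start, so the intervals do not overlap: 0 minutes

0


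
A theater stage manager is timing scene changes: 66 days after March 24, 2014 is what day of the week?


Start: 2014-03-24 (Monday)
Step 1 - find target date: add 66 days
  2014-03-24 + 66 days = 2014-05-29
Step 2 - day of week:
  66 mod 7 = 3
  Monday + 3 days -> Thursday
Result: Thursday (2014-05-29)

Thursday


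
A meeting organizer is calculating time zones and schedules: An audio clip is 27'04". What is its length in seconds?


Minutes: 27
Seconds: 4
Convert minutes to seconds: 27 x 60 = 1620
Add remaining seconds: 1620 + 4 = 1624

1624


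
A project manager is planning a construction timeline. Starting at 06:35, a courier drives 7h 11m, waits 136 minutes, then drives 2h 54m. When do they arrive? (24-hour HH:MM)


Depart: 06:35
Leg 1: +431 min -> 13:46
Layover: +136 min -> 16:02
Leg 2: +174 min -> 18:56
Total travel: 741 minutes = 12h 21m
Arrival: 18:56

18:56


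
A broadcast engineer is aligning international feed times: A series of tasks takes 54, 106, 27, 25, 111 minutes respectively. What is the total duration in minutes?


Durations: 54, 106, 27, 25, 111
Running sum: 54
+ 106 = 160
+ 27 = 187
+ 25 = 212
+ 111 = 323
Total duration: 323 minutes
That is 5 hours and 23 minutes

323


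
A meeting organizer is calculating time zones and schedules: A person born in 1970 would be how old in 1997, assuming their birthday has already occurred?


Birth year: 1970
Current year: 1997
Age = current year - birth year
Age = 1997 - 1970 = 27

27


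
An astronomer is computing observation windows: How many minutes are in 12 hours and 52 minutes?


Hours: 12
Minutes: 52
Convert hours to minutes: 12 x 60 = 720
Add remaining minutes: 720 + 52 = 772

772


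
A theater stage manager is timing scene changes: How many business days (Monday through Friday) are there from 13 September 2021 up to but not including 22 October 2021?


Start: 2021-09-13 (Monday)
End (exclusive): 2021-10-22 (Friday)
Total calendar days: 39
Full weeks: 39 // 7 = 5 -> 25 weekdays
Remaining 4 days starting on Monday:
  Mon(w), Tue(w), Wed(w), Thu(w) -> 4 weekdays
Total business days: 25 + 4 = 29

29


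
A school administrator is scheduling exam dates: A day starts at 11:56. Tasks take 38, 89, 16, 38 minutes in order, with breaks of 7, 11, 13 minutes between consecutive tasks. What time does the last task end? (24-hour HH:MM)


Start: 11:56 = 716 min from midnight
  after task 1 (38 min): 12:34
  after break (7 min): 12:41
  after task 2 (89 min): 14:10
  after break (11 min): 14:21
  after task 3 (16 min): 14:37
  after break (13 min): 14:50
  after task 4 (38 min): 15:28
Total elapsed: 212 minutes
End time: 15:28

15:28


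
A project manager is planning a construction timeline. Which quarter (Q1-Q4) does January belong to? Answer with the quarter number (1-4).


Month: January (month 1)
Q1: January-March (months 1-3)
Q2: April-June (months 4-6)
Q3: July-September (months 7-9)
Q4: October-December (months 10-12)
Month 1 falls in Q1

1


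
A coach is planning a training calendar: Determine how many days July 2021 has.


Month: July
Year: 2021
July is a 31-day month
Total: 31 days

31


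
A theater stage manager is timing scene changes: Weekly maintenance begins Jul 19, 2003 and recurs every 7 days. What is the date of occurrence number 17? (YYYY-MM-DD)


First occurrence: 2003-07-19 (occurrence 1)
Each occurrence is 7 days after the previous.
Occurrence 17 is 16 weeks after the first.
16 weeks = 112 days
2003-07-19 + 112 days = 2003-11-08

2003-11-08


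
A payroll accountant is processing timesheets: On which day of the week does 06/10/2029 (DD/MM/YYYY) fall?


Date: 2029-10-06
January 1, 2029 is a Monday
Day of year: 279
Offset from Jan 1: 278 days
278 mod 7 = 5
Result: Saturday

Saturday


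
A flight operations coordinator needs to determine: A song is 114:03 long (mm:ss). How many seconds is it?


Minutes: 114
Extra seconds: 3
Seconds per minute: 60
Minutes to seconds: 114 x 60 = 6840
Total: 6840 + 3 = 6843

6843


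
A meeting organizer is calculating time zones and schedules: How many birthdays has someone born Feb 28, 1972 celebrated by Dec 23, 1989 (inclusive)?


Birth: 1972-02-28
Reference: 1989-12-23
Year difference: 1989 - 1972 = 17
Has birthday (02-28) occurred by 12-23? Yes
Age in full years: 17

17


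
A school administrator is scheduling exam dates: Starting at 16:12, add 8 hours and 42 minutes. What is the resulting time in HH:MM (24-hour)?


Start time: 16:12
Adding: 8 hours 42 minutes
Minutes: 12 + 42 = 54
Hours: 16 + 8 + 0 = 24
Hour wraparound: 24 mod 24 = 0
Result: 00:54

00:54


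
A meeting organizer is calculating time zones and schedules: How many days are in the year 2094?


Year: 2094
Check leap year rules:
Divisible by 4? No
2094 is not a leap year
Days: 365

365


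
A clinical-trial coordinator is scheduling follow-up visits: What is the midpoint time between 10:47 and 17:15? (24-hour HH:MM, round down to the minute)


Start time: 10:47 = 647 minutes from midnight
End time: 17:15 = 1035 minutes from midnight
Sum: 647 + 1035 = 1682
Midpoint: 1682 / 2 = 841 minutes
Convert: 841 / 60 = 14 hours, 1 minutes
Result: 14:01

14:01


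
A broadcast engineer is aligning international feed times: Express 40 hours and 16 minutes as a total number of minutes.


Hours: 40
Extra minutes: 16
Minutes per hour: 60
Hours to minutes: 40 x 60 = 2400
Total: 2400 + 16 = 2416

2416


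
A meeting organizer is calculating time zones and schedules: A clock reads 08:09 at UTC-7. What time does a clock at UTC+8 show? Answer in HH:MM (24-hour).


Local time: 08:09 at UTC-7 (offset -7h)
Target zone: UTC+8 (offset 8h)
Difference: 8 - (-7) = 15 hours
Calculation: 8 + (15) = 23
Result: 23:09

23:09


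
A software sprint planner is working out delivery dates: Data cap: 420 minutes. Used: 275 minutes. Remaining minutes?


Total budget: 420 minutes
Time used: 275 minutes
Remaining: 420 - 275 = 145 minutes
Percent used: 65.5%
Percent remaining: 34.5%

145


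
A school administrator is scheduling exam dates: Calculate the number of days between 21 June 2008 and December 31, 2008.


Start: June 21, 2008
End: December 31, 2008
Days left in June: 9
July: 31
August: 31
September: 30
October: 31
... plus remaining months
Sum of remaining months: 184
Total: 9 + 184 = 193

193


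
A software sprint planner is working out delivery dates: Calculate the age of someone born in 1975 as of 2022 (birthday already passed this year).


Birth year: 1975
Current year: 2022
Age = current year - birth year
Age = 2022 - 1975 = 47

47


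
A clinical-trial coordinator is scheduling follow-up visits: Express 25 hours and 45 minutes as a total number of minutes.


Hours: 25
Extra minutes: 45
Minutes per hour: 60
Hours to minutes: 25 x 60 = 1500
Total: 1500 + 45 = 1545

1545


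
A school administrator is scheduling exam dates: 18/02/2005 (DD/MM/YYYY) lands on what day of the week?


Date: 2005-02-18
January 1, 2005 is a Saturday
Day of year: 49
Offset from Jan 1: 48 days
48 mod 7 = 6
Result: Friday

Friday


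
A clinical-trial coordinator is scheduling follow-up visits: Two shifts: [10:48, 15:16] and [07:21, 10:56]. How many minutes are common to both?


Interval A: [648, 916] minutes from midnight
Interval B: [441, 656] minutes from midnight
Overlap start = max(648, 441) = 648
Overlap end = min(916, 656) = 656
Overlap = 656 - 648 = 8 minutes

8


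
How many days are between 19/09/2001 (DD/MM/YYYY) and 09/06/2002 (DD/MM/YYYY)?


Start date: 2001-09-19
End date: 2002-06-09
Sep 2001: +12 days
Oct 2001: +31 days
Nov 2001: +30 days
... (7 more months)
Total: 263 days

263


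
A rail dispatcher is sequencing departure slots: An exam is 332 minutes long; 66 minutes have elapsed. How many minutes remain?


Total budget: 332 minutes
Time used: 66 minutes
Remaining: 332 - 66 = 266 minutes
Percent used: 19.9%
Percent remaining: 80.1%

266


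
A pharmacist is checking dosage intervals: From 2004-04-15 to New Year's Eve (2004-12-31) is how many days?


Start: April 15, 2004
End: December 31, 2004
Days left in April: 15
May: 31
June: 30
July: 31
August: 31
... plus remaining months
Sum of remaining months: 245
Total: 15 + 245 = 260

260


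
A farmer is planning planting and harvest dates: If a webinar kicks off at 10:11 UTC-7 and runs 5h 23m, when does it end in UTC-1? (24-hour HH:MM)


Start: 10:11 in UTC-7
Step 1 - add duration:
  minutes: 11 + 23 = 34
  hours: 10 + 5 + 0 = 15
  end in UTC-7: 15:34
Step 2 - convert UTC-7 -> UTC-1:
  offset difference: -1 - (-7) = 6 hours
  15 + (6) = 21 -> mod 24 = 21
Result: 21:34 in UTC-1

21:34


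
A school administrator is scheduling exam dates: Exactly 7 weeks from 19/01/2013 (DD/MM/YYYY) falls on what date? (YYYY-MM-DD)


Start: 2013-01-19
Weeks to add: 7
Convert to days: 7 x 7 = 49 days
Add 49 days to 2013-01-19
Result: 2013-03-09

2013-03-09


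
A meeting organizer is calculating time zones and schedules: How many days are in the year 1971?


Year: 1971
Check leap year rules:
Divisible by 4? No
1971 is not a leap year
Days: 365

365


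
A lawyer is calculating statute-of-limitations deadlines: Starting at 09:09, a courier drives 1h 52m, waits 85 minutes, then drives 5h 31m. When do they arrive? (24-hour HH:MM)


Depart: 09:09
Leg 1: +112 min -> 11:01
Layover: +85 min -> 12:26
Leg 2: +331 min -> 17:57
Total travel: 528 minutes = 8h 48m
Arrival: 17:57

17:57


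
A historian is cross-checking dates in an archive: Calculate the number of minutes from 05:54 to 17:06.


Start time: 05:54 = 354 minutes from midnight
End time: 17:06 = 1026 minutes from midnight
Difference: 1026 - 354 = 672 minutes
That is 11 hours and 12 minutes

672


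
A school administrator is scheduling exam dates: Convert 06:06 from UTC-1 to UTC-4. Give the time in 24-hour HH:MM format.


Local time: 06:06 at UTC-1 (offset -1h)
Target zone: UTC-4 (offset -4h)
Difference: -4 - (-1) = -3 hours
Calculation: 6 + (-3) = 3
Result: 03:06

03:06


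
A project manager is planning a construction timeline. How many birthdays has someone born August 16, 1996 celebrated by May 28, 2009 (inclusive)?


Birth: 1996-08-16
Reference: 2009-05-28
Year difference: 2009 - 1996 = 13
Has birthday (08-16) occurred by 05-28? No
Birthday not yet reached this year -> subtract 1
Age in full years: 12

12


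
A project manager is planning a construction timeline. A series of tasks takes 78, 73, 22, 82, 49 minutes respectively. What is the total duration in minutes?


Durations: 78, 73, 22, 82, 49
Running sum: 78
+ 73 = 151
+ 22 = 173
+ 82 = 255
+ 49 = 304
Total duration: 304 minutes
That is 5 hours and 4 minutes

304


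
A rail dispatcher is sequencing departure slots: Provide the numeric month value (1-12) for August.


Calendar month order:
7. July
8. August <--
9. September
August is month number 8

8


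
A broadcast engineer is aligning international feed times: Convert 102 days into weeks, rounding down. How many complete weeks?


Total days: 102
Days per week: 7
Division: 102 / 7 = 14 remainder 4
Complete weeks: 14
Remaining days: 4

14


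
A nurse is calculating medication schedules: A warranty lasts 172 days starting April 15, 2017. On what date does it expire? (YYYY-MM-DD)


Start: 2017-04-15
Adding 172 days
Days remaining in April: 15
After April: 157 days still to add
May 2017: 31 days, 126 remaining
June 2017: 30 days, 96 remaining
July 2017: 31 days, 65 remaining
August 2017: 31 days, 34 remaining
Result: 2017-10-04

2017-10-04


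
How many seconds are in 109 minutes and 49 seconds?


Minutes: 109
Extra seconds: 49
Seconds per minute: 60
Minutes to seconds: 109 x 60 = 6540
Total: 6540 + 49 = 6589

6589


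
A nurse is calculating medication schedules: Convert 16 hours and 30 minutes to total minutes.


Hours: 16
Minutes: 30
Convert hours to minutes: 16 x 60 = 960
Add remaining minutes: 960 + 30 = 990

990


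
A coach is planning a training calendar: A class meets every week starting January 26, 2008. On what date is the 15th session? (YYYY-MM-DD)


First occurrence: 2008-01-26 (occurrence 1)
Each occurrence is 7 days after the previous.
Occurrence 15 is 14 weeks after the first.
14 weeks = 98 days
2008-01-26 + 98 days = 2008-05-03

2008-05-03


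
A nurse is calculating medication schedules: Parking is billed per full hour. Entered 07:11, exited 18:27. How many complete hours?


Start: 07:11
End: 18:27
Hour difference: 18 - 7 = 11 hours
Minute difference: 27 - 11 = 16 minutes
Total minutes: 676
Complete hours: 676 / 60 = 11 (remainder 16)

11


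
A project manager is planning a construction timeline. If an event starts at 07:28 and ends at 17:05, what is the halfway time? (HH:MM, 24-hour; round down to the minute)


Start time: 07:28 = 448 minutes from midnight
End time: 17:05 = 1025 minutes from midnight
Sum: 448 + 1025 = 1473
Midpoint: 1473 / 2 = 736 minutes
Convert: 736 / 60 = 12 hours, 16 minutes
Result: 12:16

12:16


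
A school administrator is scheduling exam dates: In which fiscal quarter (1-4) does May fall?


Month: May (month 5)
Q1: January-March (months 1-3)
Q2: April-June (months 4-6)
Q3: July-September (months 7-9)
Q4: October-December (months 10-12)
Month 5 falls in Q2

2


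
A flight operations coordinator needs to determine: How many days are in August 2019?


Month: August
Year: 2019
August is a 31-day month
Total: 31 days

31


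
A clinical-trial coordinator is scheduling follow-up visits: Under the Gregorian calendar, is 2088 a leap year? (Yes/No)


Year: 2088
Divisible by 4? 2088 / 4 = 522.0 -> Yes
Divisible by 100? 2088 / 100 = 20.88 -> No
Divisible by 4 but not 100, so it IS a leap year

Yes


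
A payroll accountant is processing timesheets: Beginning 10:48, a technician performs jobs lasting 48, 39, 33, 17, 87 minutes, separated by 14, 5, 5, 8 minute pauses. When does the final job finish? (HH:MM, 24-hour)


Start: 10:48 = 648 min from midnight
  after task 1 (48 min): 11:36
  after break (14 min): 11:50
  after task 2 (39 min): 12:29
  after break (5 min): 12:34
  after task 3 (33 min): 13:07
  after break (5 min): 13:12
  after task 4 (17 min): 13:29
  after break (8 min): 13:37
  after task 5 (87 min): 15:04
Total elapsed: 256 minutes
End time: 15:04

15:04


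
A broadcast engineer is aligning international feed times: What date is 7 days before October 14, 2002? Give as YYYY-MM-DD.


Start: 2002-10-14
Subtracting 7 days
Days already passed in October: 14
Result: 2002-10-07

2002-10-07


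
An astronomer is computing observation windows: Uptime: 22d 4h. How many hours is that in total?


Days: 22
Extra hours: 4
Hours per day: 24
Days to hours: 22 x 24 = 528
Total: 528 + 4 = 532

532


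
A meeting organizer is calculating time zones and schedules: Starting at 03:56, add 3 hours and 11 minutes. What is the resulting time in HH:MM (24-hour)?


Start time: 03:56
Adding: 3 hours 11 minutes
Minutes: 56 + 11 = 67
Minute overflow: 67 >= 60, so carry 1 hour, minutes = 7
Hours: 3 + 3 + 1 = 7
Result: 07:07

07:07


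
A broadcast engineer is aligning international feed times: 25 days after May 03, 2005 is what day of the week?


Start: 2005-05-03 (Tuesday)
Step 1 - find target date: add 25 days
  2005-05-03 + 25 days = 2005-05-28
Step 2 - day of week:
  25 mod 7 = 4
  Tuesday + 4 days -> Saturday
Result: Saturday (2005-05-28)

Saturday


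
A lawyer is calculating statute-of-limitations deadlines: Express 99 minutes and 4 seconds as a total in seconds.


Minutes: 99
Seconds: 4
Convert minutes to seconds: 99 x 60 = 5940
Add remaining seconds: 5940 + 4 = 5944

5944


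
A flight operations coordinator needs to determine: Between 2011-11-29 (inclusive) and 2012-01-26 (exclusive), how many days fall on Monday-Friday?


Start: 2011-11-29 (Tuesday)
End (exclusive): 2012-01-26 (Thursday)
Total calendar days: 58
Full weeks: 58 // 7 = 8 -> 40 weekdays
Remaining 2 days starting on Tuesday:
  Tue(w), Wed(w) -> 2 weekdays
Total business days: 40 + 2 = 42

42


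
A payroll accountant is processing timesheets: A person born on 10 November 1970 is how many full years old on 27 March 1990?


Birth: 1970-11-10
Reference: 1990-03-27
Year difference: 1990 - 1970 = 20
Has birthday (11-10) occurred by 03-27? No
Birthday not yet reached this year -> subtract 1
Age in full years: 19

19


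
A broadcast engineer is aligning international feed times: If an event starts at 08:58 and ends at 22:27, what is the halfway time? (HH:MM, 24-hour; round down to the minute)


Start time: 08:58 = 538 minutes from midnight
End time: 22:27 = 1347 minutes from midnight
Sum: 538 + 1347 = 1885
Midpoint: 1885 / 2 = 942 minutes
Convert: 942 / 60 = 15 hours, 42 minutes
Result: 15:42

15:42


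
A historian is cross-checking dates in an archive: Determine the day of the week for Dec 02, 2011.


Date: 2011-12-02
January 1, 2011 is a Saturday
Day of year: 336
Offset from Jan 1: 335 days
335 mod 7 = 6
Result: Friday

Friday
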